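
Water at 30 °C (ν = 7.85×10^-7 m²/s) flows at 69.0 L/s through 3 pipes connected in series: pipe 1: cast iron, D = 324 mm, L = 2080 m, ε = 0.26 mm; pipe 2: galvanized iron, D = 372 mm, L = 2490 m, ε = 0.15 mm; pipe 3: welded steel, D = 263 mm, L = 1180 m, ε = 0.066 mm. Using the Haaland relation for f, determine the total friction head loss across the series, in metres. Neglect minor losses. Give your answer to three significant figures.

Pipe 1: V = 0.8369 m/s, Re = 3.45×10^5, ε/D = 8.02×10^-4, f = 0.01953, h_1 = f(L/D)V²/2g = 4.475 m
Pipe 2: V = 0.6349 m/s, Re = 3.01×10^5, ε/D = 4.03×10^-4, f = 0.01748, h_2 = f(L/D)V²/2g = 2.404 m
Pipe 3: V = 1.270 m/s, Re = 4.26×10^5, ε/D = 2.51×10^-4, f = 0.01594, h_3 = f(L/D)V²/2g = 5.881 m
Series → Q common, losses add: H = Σh = 12.76 m

H ≈ 12.8 m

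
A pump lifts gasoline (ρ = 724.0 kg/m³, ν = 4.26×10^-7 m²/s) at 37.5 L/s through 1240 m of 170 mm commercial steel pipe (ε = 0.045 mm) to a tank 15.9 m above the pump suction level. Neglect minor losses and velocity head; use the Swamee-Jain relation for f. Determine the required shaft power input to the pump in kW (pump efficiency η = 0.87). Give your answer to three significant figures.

P_shaft ≈ 9.77 kW

V = 4Q/(πD²) = 1.652 m/s; Re = 6.59×10^5; ε/D = 2.65×10^-4; f = 0.01578
h_f = f(L/D)V²/2g = 16.02 m
Total head H = z + h_f = 15.9 + 16.02 = 31.92 m
P_hyd = ρgQH = 724.0·9.81·0.0375·31.92 = 8.501 kW
P_shaft = P_hyd/η = 8.501/0.87 = 9.771 kW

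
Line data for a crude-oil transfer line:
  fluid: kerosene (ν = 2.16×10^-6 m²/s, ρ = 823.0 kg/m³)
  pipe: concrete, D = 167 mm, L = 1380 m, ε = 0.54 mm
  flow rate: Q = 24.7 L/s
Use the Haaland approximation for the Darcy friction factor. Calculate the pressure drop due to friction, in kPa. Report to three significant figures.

Δp ≈ 121 kPa

V = 4Q/(πD²) = 4·0.0247/(π·0.167²) = 1.128 m/s
Re = VD/ν = 1.128·0.167/2.16×10^-6 = 8.72×10^4 → turbulent
ε/D = 0.54/167 = 0.00323
Haaland: f = 0.02805
h_f = f(L/D)V²/(2g) = 0.02805·(1380/0.167)·1.128²/(2·9.81) = 15.02 m
Δp = ρg·h_f = 823.0·9.81·15.02 = 121.3 kPa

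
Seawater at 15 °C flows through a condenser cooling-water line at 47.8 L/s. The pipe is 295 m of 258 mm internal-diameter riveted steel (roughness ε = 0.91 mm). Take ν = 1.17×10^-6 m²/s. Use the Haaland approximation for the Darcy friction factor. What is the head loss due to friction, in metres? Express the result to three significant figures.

V = 4Q/(πD²) = 4·0.0478/(π·0.258²) = 0.9143 m/s
Re = VD/ν = 0.9143·0.258/1.17×10^-6 = 2.02×10^5 → turbulent
ε/D = 0.91/258 = 0.00353
Haaland: f = 0.02799
h_f = f(L/D)V²/(2g) = 0.02799·(295/0.258)·0.9143²/(2·9.81) = 1.364 m

h_f ≈ 1.36 m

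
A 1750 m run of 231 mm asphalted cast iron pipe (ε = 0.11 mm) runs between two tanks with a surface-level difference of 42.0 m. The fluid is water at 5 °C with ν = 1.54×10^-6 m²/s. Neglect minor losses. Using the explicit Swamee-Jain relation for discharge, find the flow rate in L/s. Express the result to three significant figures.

Swamee-Jain (Type II): Q = -0.965·√(gD⁵h_f/L)·ln[ε/(3.7D) + √(3.17ν²L/(gD³h_f))]
√(gD⁵h_f/L) = √(9.81·0.231⁵·42.0/1750) = 0.01244
ε/(3.7D) = 1.29×10^-4; √(3.17ν²L/(gD³h_f)) = 5.09×10^-5
Q = -0.965·0.01244·ln(1.796×10^-4) = 0.1036 m³/s
Check: V = 2.47 m/s, Re = 3.71×10^5, f = 0.01793, h_f = 42.3 m ≈ 42.0 m ✓

Q ≈ 104 L/s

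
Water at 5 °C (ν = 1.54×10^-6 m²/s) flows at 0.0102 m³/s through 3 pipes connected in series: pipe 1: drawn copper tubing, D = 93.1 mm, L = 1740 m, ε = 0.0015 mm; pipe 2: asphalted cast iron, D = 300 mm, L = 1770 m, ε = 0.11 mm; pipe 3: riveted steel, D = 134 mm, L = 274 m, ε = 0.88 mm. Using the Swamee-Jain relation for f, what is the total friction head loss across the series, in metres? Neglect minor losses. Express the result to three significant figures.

H ≈ 41.2 m

Pipe 1: V = 1.498 m/s, Re = 9.06×10^4, ε/D = 1.61×10^-5, f = 0.01833, h_1 = f(L/D)V²/2g = 39.20 m
Pipe 2: V = 0.1443 m/s, Re = 2.81×10^4, ε/D = 3.67×10^-4, f = 0.02480, h_2 = f(L/D)V²/2g = 0.1553 m
Pipe 3: V = 0.7233 m/s, Re = 6.29×10^4, ε/D = 0.00657, f = 0.03460, h_3 = f(L/D)V²/2g = 1.886 m
Series → Q common, losses add: H = Σh = 41.24 m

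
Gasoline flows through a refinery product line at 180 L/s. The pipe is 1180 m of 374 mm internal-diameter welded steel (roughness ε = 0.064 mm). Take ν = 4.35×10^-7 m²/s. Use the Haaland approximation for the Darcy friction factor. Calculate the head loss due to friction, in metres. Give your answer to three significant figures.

h_f ≈ 6.05 m

V = 4Q/(πD²) = 4·0.180/(π·0.374²) = 1.638 m/s
Re = VD/ν = 1.638·0.374/4.35×10^-7 = 1.41×10^6 → turbulent
ε/D = 0.064/374 = 1.71×10^-4
Haaland: f = 0.01402
h_f = f(L/D)V²/(2g) = 0.01402·(1180/0.374)·1.638²/(2·9.81) = 6.052 m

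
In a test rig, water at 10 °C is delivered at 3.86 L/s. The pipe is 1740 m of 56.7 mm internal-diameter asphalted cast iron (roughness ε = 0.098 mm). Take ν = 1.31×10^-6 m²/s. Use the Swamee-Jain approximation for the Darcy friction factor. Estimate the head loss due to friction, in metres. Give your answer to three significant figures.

V = 4Q/(πD²) = 4·0.00386/(π·0.0567²) = 1.529 m/s
Re = VD/ν = 1.529·0.0567/1.31×10^-6 = 6.62×10^4 → turbulent
ε/D = 0.098/56.7 = 0.00173
Swamee-Jain: f = 0.02541
h_f = f(L/D)V²/(2g) = 0.02541·(1740/0.0567)·1.529²/(2·9.81) = 92.89 m

h_f ≈ 92.9 m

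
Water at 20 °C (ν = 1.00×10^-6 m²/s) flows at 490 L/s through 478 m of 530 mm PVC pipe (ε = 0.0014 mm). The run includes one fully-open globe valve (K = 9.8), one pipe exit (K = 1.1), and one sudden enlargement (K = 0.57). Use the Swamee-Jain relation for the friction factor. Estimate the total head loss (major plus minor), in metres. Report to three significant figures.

H_L ≈ 5.46 m

V = 4Q/(πD²) = 2.221 m/s; V²/2g = 0.2514 m
Re = 1.18×10^6, ε/D = 2.64×10^-6 → f = 0.01137 (Swamee-Jain)
Major: h_f = f(L/D)·V²/2g = 0.01137·901.9·0.2514 = 2.578 m
Minor: ΣK = 11.5; h_m = ΣK·V²/2g = 2.884 m
Total H_L = 2.578 + 2.884 = 5.462 m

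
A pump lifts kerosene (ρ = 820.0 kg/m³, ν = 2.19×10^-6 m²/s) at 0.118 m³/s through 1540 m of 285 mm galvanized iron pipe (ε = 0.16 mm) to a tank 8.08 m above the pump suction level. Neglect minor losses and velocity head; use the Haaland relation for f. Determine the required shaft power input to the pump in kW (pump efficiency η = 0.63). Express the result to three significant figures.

P_shaft ≈ 38.7 kW

V = 4Q/(πD²) = 1.850 m/s; Re = 2.41×10^5; ε/D = 5.61×10^-4; f = 0.01869
h_f = f(L/D)V²/2g = 17.61 m
Total head H = z + h_f = 8.08 + 17.61 = 25.69 m
P_hyd = ρgQH = 820.0·9.81·0.118·25.69 = 24.39 kW
P_shaft = P_hyd/η = 24.39/0.63 = 38.71 kW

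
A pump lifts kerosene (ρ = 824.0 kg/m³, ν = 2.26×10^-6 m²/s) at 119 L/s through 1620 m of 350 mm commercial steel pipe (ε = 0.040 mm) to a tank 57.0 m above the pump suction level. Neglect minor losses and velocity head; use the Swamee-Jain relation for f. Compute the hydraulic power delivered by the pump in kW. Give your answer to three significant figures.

V = 4Q/(πD²) = 1.237 m/s; Re = 1.92×10^5; ε/D = 1.14×10^-4; f = 0.01661
h_f = f(L/D)V²/2g = 5.995 m
Total head H = z + h_f = 57.0 + 5.995 = 63.00 m
P_hyd = ρgQH = 824.0·9.81·0.119·63.00 = 60.60 kW

P_hyd ≈ 60.6 kW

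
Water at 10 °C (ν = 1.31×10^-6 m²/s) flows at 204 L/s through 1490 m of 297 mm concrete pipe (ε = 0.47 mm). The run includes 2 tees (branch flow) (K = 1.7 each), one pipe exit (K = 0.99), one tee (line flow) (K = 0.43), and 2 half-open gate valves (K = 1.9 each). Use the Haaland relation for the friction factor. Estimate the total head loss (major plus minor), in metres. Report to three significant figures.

V = 4Q/(πD²) = 2.945 m/s; V²/2g = 0.4419 m
Re = 6.68×10^5, ε/D = 0.00158 → f = 0.02236 (Haaland)
Major: h_f = f(L/D)·V²/2g = 0.02236·5017·0.4419 = 49.57 m
Minor: ΣK = 8.62; h_m = ΣK·V²/2g = 3.809 m
Total H_L = 49.57 + 3.809 = 53.38 m

H_L ≈ 53.4 m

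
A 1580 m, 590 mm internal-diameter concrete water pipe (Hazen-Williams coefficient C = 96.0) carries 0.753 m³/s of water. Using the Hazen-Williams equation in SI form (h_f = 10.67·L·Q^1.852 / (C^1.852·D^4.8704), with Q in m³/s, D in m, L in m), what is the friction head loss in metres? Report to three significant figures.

h_f ≈ 27.8 m

h_f = 10.67·1580·0.753^1.852 / (96.0^1.852·0.590^4.8704) = 27.77 m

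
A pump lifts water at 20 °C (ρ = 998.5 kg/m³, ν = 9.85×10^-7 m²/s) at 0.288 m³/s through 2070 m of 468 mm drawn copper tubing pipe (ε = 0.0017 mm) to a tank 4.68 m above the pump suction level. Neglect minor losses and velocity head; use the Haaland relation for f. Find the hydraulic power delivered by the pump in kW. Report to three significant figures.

P_hyd ≈ 34.8 kW

V = 4Q/(πD²) = 1.674 m/s; Re = 7.95×10^5; ε/D = 3.63×10^-6; f = 0.01210
h_f = f(L/D)V²/2g = 7.644 m
Total head H = z + h_f = 4.68 + 7.644 = 12.32 m
P_hyd = ρgQH = 998.5·9.81·0.288·12.32 = 34.77 kW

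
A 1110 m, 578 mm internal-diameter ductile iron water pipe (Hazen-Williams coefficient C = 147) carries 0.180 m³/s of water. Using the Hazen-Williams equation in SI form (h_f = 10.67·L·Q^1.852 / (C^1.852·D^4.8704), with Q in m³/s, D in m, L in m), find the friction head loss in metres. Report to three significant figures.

h_f ≈ 0.692 m

h_f = 10.67·1110·0.180^1.852 / (147^1.852·0.578^4.8704) = 0.6917 m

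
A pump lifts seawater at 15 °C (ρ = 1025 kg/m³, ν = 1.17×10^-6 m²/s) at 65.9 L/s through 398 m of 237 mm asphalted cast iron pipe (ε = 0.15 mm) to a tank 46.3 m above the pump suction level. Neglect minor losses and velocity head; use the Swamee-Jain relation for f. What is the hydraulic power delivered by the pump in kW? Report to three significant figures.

V = 4Q/(πD²) = 1.494 m/s; Re = 3.03×10^5; ε/D = 6.33×10^-4; f = 0.01904
h_f = f(L/D)V²/2g = 3.637 m
Total head H = z + h_f = 46.3 + 3.637 = 49.94 m
P_hyd = ρgQH = 1025·9.81·0.0659·49.94 = 33.09 kW

P_hyd ≈ 33.1 kW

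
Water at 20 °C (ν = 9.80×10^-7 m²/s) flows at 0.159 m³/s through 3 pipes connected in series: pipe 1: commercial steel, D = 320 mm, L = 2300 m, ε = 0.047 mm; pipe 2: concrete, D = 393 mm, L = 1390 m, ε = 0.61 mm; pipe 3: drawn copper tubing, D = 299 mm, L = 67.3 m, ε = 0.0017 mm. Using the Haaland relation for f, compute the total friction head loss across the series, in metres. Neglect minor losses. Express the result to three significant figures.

Pipe 1: V = 1.977 m/s, Re = 6.46×10^5, ε/D = 1.47×10^-4, f = 0.01443, h_1 = f(L/D)V²/2g = 20.66 m
Pipe 2: V = 1.311 m/s, Re = 5.26×10^5, ε/D = 0.00155, f = 0.02233, h_2 = f(L/D)V²/2g = 6.915 m
Pipe 3: V = 2.264 m/s, Re = 6.91×10^5, ε/D = 5.69×10^-6, f = 0.01242, h_3 = f(L/D)V²/2g = 0.7305 m
Series → Q common, losses add: H = Σh = 28.30 m

H ≈ 28.3 m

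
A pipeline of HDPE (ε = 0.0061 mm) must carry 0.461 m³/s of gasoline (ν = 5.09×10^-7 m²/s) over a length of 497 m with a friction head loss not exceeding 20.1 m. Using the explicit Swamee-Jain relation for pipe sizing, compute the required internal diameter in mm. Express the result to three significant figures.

D ≈ 339 mm

Swamee-Jain (Type III): D = 0.66·[ε^1.25·(LQ²/(gh_f))^4.75 + ν·Q^9.4·(L/(gh_f))^5.2]^0.04
LQ²/(gh_f) = 0.5357; L/(gh_f) = 2.521
Term 1 = ε^1.25·(…)^4.75 = 1.56×10^-8; Term 2 = ν·Q^9.4·(…)^5.2 = 4.30×10^-8
D = 0.66·(1.56×10^-8 + 4.30×10^-8)^0.04 = 0.3390 m = 339 mm
Check: V = 5.11 m/s, Re = 3.40×10^6, f = 0.01039, h_f = 20.2 m ≈ 20.1 m ✓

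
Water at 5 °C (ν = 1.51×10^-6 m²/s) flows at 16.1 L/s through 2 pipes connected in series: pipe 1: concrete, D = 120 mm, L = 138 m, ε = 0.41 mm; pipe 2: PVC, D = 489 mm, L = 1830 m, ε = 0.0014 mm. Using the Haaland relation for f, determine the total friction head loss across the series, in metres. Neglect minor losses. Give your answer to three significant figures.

H ≈ 3.38 m

Pipe 1: V = 1.424 m/s, Re = 1.13×10^5, ε/D = 0.00342, f = 0.02816, h_1 = f(L/D)V²/2g = 3.345 m
Pipe 2: V = 0.08573 m/s, Re = 2.78×10^4, ε/D = 2.86×10^-6, f = 0.02376, h_2 = f(L/D)V²/2g = 0.03330 m
Series → Q common, losses add: H = Σh = 3.378 m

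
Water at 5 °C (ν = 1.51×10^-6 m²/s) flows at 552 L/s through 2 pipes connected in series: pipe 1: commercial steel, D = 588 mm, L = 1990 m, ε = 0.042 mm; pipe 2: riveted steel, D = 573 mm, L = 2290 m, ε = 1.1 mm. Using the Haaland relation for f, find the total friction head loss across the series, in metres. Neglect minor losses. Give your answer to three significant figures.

H ≈ 31.3 m

Pipe 1: V = 2.033 m/s, Re = 7.92×10^5, ε/D = 7.14×10^-5, f = 0.01319, h_1 = f(L/D)V²/2g = 9.404 m
Pipe 2: V = 2.141 m/s, Re = 8.12×10^5, ε/D = 0.00192, f = 0.02342, h_2 = f(L/D)V²/2g = 21.86 m
Series → Q common, losses add: H = Σh = 31.26 m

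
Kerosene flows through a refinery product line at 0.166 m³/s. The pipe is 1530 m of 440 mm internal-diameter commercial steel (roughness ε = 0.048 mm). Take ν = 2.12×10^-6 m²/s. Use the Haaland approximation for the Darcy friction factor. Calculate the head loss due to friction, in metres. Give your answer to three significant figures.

h_f ≈ 3.37 m

V = 4Q/(πD²) = 4·0.166/(π·0.440²) = 1.092 m/s
Re = VD/ν = 1.092·0.440/2.12×10^-6 = 2.27×10^5 → turbulent
ε/D = 0.048/440 = 1.09×10^-4
Haaland: f = 0.01594
h_f = f(L/D)V²/(2g) = 0.01594·(1530/0.440)·1.092²/(2·9.81) = 3.368 m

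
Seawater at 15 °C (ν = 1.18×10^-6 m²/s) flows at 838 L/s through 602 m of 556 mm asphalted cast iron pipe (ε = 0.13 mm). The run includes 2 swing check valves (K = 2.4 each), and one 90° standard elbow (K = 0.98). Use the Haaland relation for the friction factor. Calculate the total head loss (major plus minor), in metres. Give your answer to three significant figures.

V = 4Q/(πD²) = 3.451 m/s; V²/2g = 0.6072 m
Re = 1.63×10^6, ε/D = 2.34×10^-4 → f = 0.01469 (Haaland)
Major: h_f = f(L/D)·V²/2g = 0.01469·1083·0.6072 = 9.656 m
Minor: ΣK = 5.78; h_m = ΣK·V²/2g = 3.509 m
Total H_L = 9.656 + 3.509 = 13.17 m

H_L ≈ 13.2 m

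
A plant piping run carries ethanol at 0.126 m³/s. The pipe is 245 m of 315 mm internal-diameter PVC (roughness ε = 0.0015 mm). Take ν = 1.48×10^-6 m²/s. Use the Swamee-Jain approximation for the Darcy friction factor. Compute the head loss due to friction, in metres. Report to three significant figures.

V = 4Q/(πD²) = 4·0.126/(π·0.315²) = 1.617 m/s
Re = VD/ν = 1.617·0.315/1.48×10^-6 = 3.44×10^5 → turbulent
ε/D = 0.0015/315 = 4.76×10^-6
Swamee-Jain: f = 0.01407
h_f = f(L/D)V²/(2g) = 0.01407·(245/0.315)·1.617²/(2·9.81) = 1.458 m

h_f ≈ 1.46 m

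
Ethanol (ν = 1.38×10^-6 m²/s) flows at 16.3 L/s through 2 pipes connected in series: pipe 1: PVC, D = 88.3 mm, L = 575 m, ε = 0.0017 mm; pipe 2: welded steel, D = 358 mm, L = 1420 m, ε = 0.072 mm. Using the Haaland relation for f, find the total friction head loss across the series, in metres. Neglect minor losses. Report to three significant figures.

H ≈ 38.0 m

Pipe 1: V = 2.662 m/s, Re = 1.70×10^5, ε/D = 1.93×10^-5, f = 0.01610, h_1 = f(L/D)V²/2g = 37.87 m
Pipe 2: V = 0.1619 m/s, Re = 4.20×10^4, ε/D = 2.01×10^-4, f = 0.02209, h_2 = f(L/D)V²/2g = 0.1171 m
Series → Q common, losses add: H = Σh = 37.98 m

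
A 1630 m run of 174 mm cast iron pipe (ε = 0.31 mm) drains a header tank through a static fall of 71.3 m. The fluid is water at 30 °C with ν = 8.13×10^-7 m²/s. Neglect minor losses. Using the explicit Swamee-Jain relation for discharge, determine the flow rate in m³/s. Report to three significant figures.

Swamee-Jain (Type II): Q = -0.965·√(gD⁵h_f/L)·ln[ε/(3.7D) + √(3.17ν²L/(gD³h_f))]
√(gD⁵h_f/L) = √(9.81·0.174⁵·71.3/1630) = 0.008273
ε/(3.7D) = 4.82×10^-4; √(3.17ν²L/(gD³h_f)) = 3.04×10^-5
Q = -0.965·0.008273·ln(5.120×10^-4) = 0.06049 m³/s
Check: V = 2.54 m/s, Re = 5.44×10^5, f = 0.02319, h_f = 71.7 m ≈ 71.3 m ✓

Q ≈ 0.0605 m³/s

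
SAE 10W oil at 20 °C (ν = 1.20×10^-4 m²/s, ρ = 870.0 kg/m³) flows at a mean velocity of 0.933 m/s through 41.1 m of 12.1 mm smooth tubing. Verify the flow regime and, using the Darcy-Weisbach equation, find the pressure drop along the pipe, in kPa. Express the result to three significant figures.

Δp ≈ 875 kPa

Re = VD/ν = 0.933·0.01210/1.20×10^-4 = 94.1 → laminar (Re < 2300)
f = 64/Re = 0.6803
h_f = f(L/D)V²/(2g) = 0.6803·(41.1/0.01210)·0.933²/(2·9.81) = 102.5 m
Δp = ρg·h_f = 870.0·9.81·102.5 = 875.0 kPa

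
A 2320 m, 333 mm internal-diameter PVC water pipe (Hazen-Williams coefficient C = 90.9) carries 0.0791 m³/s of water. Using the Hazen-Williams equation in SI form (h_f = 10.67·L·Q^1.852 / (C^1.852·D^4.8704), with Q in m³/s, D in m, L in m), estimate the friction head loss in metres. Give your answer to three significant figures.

h_f = 10.67·2320·0.0791^1.852 / (90.9^1.852·0.333^4.8704) = 11.26 m

h_f ≈ 11.3 m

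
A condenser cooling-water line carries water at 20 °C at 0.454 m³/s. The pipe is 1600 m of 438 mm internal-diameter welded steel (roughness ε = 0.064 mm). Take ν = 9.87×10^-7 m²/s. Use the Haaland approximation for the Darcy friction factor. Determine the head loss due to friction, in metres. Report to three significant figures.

h_f ≈ 23.2 m

V = 4Q/(πD²) = 4·0.454/(π·0.438²) = 3.013 m/s
Re = VD/ν = 3.013·0.438/9.87×10^-7 = 1.34×10^6 → turbulent
ε/D = 0.064/438 = 1.46×10^-4
Haaland: f = 0.01372
h_f = f(L/D)V²/(2g) = 0.01372·(1600/0.438)·3.013²/(2·9.81) = 23.20 m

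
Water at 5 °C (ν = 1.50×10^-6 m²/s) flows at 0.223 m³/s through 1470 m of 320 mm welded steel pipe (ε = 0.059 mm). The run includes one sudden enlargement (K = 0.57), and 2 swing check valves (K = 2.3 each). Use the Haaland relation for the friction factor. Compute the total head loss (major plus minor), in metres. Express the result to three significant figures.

V = 4Q/(πD²) = 2.773 m/s; V²/2g = 0.3919 m
Re = 5.92×10^5, ε/D = 1.84×10^-4 → f = 0.01493 (Haaland)
Major: h_f = f(L/D)·V²/2g = 0.01493·4594·0.3919 = 26.88 m
Minor: ΣK = 5.17; h_m = ΣK·V²/2g = 2.026 m
Total H_L = 26.88 + 2.026 = 28.91 m

H_L ≈ 28.9 m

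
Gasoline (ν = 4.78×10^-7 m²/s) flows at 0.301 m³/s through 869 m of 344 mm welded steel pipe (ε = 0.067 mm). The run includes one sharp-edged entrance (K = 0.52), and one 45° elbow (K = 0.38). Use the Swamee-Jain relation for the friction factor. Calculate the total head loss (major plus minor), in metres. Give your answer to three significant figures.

V = 4Q/(πD²) = 3.239 m/s; V²/2g = 0.5346 m
Re = 2.33×10^6, ε/D = 1.95×10^-4 → f = 0.01418 (Swamee-Jain)
Major: h_f = f(L/D)·V²/2g = 0.01418·2526·0.5346 = 19.15 m
Minor: ΣK = 0.900; h_m = ΣK·V²/2g = 0.4811 m
Total H_L = 19.15 + 0.4811 = 19.63 m

H_L ≈ 19.6 m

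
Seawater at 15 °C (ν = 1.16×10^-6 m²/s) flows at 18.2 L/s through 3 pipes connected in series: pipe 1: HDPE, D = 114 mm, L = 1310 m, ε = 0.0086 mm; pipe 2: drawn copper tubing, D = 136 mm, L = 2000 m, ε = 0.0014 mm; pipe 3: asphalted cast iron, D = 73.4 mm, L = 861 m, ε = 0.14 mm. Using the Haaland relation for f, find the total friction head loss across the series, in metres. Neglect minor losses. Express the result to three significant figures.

H ≈ 313 m

Pipe 1: V = 1.783 m/s, Re = 1.75×10^5, ε/D = 7.54×10^-5, f = 0.01638, h_1 = f(L/D)V²/2g = 30.50 m
Pipe 2: V = 1.253 m/s, Re = 1.47×10^5, ε/D = 1.03×10^-5, f = 0.01652, h_2 = f(L/D)V²/2g = 19.44 m
Pipe 3: V = 4.301 m/s, Re = 2.72×10^5, ε/D = 0.00191, f = 0.02378, h_3 = f(L/D)V²/2g = 263.0 m
Series → Q common, losses add: H = Σh = 312.9 m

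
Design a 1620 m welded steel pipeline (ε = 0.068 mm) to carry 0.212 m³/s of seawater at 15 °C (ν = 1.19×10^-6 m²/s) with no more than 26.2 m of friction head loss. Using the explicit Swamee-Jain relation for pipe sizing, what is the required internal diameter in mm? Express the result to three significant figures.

D ≈ 327 mm

Swamee-Jain (Type III): D = 0.66·[ε^1.25·(LQ²/(gh_f))^4.75 + ν·Q^9.4·(L/(gh_f))^5.2]^0.04
LQ²/(gh_f) = 0.2833; L/(gh_f) = 6.303
Term 1 = ε^1.25·(…)^4.75 = 1.54×10^-8; Term 2 = ν·Q^9.4·(…)^5.2 = 7.96×10^-9
D = 0.66·(1.54×10^-8 + 7.96×10^-9)^0.04 = 0.3268 m = 327 mm
Check: V = 2.53 m/s, Re = 6.94×10^5, f = 0.01520, h_f = 24.5 m ≈ 26.2 m ✓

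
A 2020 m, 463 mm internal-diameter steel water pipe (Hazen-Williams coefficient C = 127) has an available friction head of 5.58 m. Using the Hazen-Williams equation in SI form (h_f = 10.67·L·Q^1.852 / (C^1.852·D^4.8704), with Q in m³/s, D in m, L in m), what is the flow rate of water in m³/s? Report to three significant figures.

Rearranging: Q = [h_f·C^1.852·D^4.8704 / (10.67·L)]^(1/1.852)
Q = [5.58·127^1.852·0.463^4.8704 / (10.67·2020)]^0.540 = 0.1939 m³/s

Q ≈ 0.194 m³/s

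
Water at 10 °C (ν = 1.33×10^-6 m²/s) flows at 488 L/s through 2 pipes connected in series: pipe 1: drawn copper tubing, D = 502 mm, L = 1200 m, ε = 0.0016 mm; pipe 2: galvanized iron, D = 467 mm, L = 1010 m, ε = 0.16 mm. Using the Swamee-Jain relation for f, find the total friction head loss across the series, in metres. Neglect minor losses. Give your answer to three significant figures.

H ≈ 23.2 m

Pipe 1: V = 2.466 m/s, Re = 9.31×10^5, ε/D = 3.19×10^-6, f = 0.01183, h_1 = f(L/D)V²/2g = 8.759 m
Pipe 2: V = 2.849 m/s, Re = 1.00×10^6, ε/D = 3.43×10^-4, f = 0.01612, h_2 = f(L/D)V²/2g = 14.43 m
Series → Q common, losses add: H = Σh = 23.19 m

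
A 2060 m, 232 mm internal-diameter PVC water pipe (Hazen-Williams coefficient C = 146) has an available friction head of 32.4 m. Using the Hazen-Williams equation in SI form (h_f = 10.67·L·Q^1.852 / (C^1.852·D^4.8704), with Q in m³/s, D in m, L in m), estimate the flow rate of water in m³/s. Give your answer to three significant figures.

Rearranging: Q = [h_f·C^1.852·D^4.8704 / (10.67·L)]^(1/1.852)
Q = [32.4·146^1.852·0.232^4.8704 / (10.67·2060)]^0.540 = 0.09265 m³/s

Q ≈ 0.0926 m³/s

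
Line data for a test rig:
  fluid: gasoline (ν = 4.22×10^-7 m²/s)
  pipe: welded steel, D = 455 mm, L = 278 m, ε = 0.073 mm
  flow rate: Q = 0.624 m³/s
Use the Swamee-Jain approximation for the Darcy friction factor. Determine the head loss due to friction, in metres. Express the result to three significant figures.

V = 4Q/(πD²) = 4·0.624/(π·0.455²) = 3.838 m/s
Re = VD/ν = 3.838·0.455/4.22×10^-7 = 4.14×10^6 → turbulent
ε/D = 0.073/455 = 1.60×10^-4
Swamee-Jain: f = 0.01350
h_f = f(L/D)V²/(2g) = 0.01350·(278/0.455)·3.838²/(2·9.81) = 6.191 m

h_f ≈ 6.19 m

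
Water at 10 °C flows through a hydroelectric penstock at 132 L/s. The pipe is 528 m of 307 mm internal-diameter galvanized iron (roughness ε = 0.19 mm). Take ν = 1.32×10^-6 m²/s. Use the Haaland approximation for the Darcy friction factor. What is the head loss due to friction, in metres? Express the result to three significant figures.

h_f ≈ 5.14 m

V = 4Q/(πD²) = 4·0.132/(π·0.307²) = 1.783 m/s
Re = VD/ν = 1.783·0.307/1.32×10^-6 = 4.15×10^5 → turbulent
ε/D = 0.19/307 = 6.19×10^-4
Haaland: f = 0.01843
h_f = f(L/D)V²/(2g) = 0.01843·(528/0.307)·1.783²/(2·9.81) = 5.138 m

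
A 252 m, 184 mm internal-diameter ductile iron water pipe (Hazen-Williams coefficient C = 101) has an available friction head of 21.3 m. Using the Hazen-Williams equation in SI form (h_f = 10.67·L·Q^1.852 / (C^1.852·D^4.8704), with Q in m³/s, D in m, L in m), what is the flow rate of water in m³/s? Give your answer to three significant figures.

Q ≈ 0.0864 m³/s

Rearranging: Q = [h_f·C^1.852·D^4.8704 / (10.67·L)]^(1/1.852)
Q = [21.3·101^1.852·0.184^4.8704 / (10.67·252)]^0.540 = 0.08637 m³/s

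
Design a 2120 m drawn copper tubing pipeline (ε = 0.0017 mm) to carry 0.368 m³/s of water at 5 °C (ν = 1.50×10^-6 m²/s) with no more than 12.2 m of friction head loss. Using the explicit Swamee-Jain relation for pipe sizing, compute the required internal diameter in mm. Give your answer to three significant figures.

D ≈ 482 mm

Swamee-Jain (Type III): D = 0.66·[ε^1.25·(LQ²/(gh_f))^4.75 + ν·Q^9.4·(L/(gh_f))^5.2]^0.04
LQ²/(gh_f) = 2.399; L/(gh_f) = 17.71
Term 1 = ε^1.25·(…)^4.75 = 3.92×10^-6; Term 2 = ν·Q^9.4·(…)^5.2 = 3.86×10^-4
D = 0.66·(3.92×10^-6 + 3.86×10^-4)^0.04 = 0.4821 m = 482 mm
Check: V = 2.02 m/s, Re = 6.48×10^5, f = 0.01257, h_f = 11.4 m ≈ 12.2 m ✓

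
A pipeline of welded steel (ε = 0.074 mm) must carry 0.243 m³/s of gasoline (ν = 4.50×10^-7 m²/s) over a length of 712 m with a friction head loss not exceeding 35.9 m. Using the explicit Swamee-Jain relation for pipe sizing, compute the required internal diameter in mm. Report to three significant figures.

D ≈ 275 mm

Swamee-Jain (Type III): D = 0.66·[ε^1.25·(LQ²/(gh_f))^4.75 + ν·Q^9.4·(L/(gh_f))^5.2]^0.04
LQ²/(gh_f) = 0.1194; L/(gh_f) = 2.022
Term 1 = ε^1.25·(…)^4.75 = 2.83×10^-10; Term 2 = ν·Q^9.4·(…)^5.2 = 2.94×10^-11
D = 0.66·(2.83×10^-10 + 2.94×10^-11)^0.04 = 0.2750 m = 275 mm
Check: V = 4.09 m/s, Re = 2.50×10^6, f = 0.01500, h_f = 33.1 m ≈ 35.9 m ✓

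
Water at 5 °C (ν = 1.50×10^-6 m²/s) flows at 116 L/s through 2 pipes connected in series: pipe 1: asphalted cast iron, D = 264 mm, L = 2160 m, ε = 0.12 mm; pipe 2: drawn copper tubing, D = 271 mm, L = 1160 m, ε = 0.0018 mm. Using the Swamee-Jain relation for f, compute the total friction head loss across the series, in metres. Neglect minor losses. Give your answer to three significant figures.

H ≈ 45.6 m

Pipe 1: V = 2.119 m/s, Re = 3.73×10^5, ε/D = 4.55×10^-4, f = 0.01779, h_1 = f(L/D)V²/2g = 33.32 m
Pipe 2: V = 2.011 m/s, Re = 3.63×10^5, ε/D = 6.64×10^-6, f = 0.01396, h_2 = f(L/D)V²/2g = 12.32 m
Series → Q common, losses add: H = Σh = 45.63 m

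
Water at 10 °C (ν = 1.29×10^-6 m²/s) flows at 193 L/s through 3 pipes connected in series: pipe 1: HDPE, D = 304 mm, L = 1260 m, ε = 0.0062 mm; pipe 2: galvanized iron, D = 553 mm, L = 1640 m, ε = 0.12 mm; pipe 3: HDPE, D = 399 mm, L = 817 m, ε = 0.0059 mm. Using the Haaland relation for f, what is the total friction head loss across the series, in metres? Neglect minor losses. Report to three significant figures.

H ≈ 24.0 m

Pipe 1: V = 2.659 m/s, Re = 6.27×10^5, ε/D = 2.04×10^-5, f = 0.01283, h_1 = f(L/D)V²/2g = 19.17 m
Pipe 2: V = 0.8036 m/s, Re = 3.44×10^5, ε/D = 2.17×10^-4, f = 0.01597, h_2 = f(L/D)V²/2g = 1.558 m
Pipe 3: V = 1.544 m/s, Re = 4.77×10^5, ε/D = 1.48×10^-5, f = 0.01334, h_3 = f(L/D)V²/2g = 3.316 m
Series → Q common, losses add: H = Σh = 24.04 m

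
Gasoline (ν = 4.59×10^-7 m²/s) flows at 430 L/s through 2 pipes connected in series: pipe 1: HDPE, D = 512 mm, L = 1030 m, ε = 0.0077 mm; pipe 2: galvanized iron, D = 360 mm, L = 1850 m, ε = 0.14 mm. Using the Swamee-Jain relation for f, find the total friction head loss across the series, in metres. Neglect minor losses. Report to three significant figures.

H ≈ 79.8 m

Pipe 1: V = 2.089 m/s, Re = 2.33×10^6, ε/D = 1.50×10^-5, f = 0.01071, h_1 = f(L/D)V²/2g = 4.790 m
Pipe 2: V = 4.224 m/s, Re = 3.31×10^6, ε/D = 3.89×10^-4, f = 0.01604, h_2 = f(L/D)V²/2g = 75.00 m
Series → Q common, losses add: H = Σh = 79.79 m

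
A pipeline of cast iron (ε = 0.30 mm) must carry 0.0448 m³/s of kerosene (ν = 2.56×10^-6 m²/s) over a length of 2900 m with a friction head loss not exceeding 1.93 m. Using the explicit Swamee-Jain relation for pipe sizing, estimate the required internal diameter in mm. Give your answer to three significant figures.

D ≈ 360 mm

Swamee-Jain (Type III): D = 0.66·[ε^1.25·(LQ²/(gh_f))^4.75 + ν·Q^9.4·(L/(gh_f))^5.2]^0.04
LQ²/(gh_f) = 0.3074; L/(gh_f) = 153.2
Term 1 = ε^1.25·(…)^4.75 = 1.46×10^-7; Term 2 = ν·Q^9.4·(…)^5.2 = 1.24×10^-7
D = 0.66·(1.46×10^-7 + 1.24×10^-7)^0.04 = 0.3604 m = 360 mm
Check: V = 0.439 m/s, Re = 6.18×10^4, f = 0.02300, h_f = 1.82 m ≈ 1.93 m ✓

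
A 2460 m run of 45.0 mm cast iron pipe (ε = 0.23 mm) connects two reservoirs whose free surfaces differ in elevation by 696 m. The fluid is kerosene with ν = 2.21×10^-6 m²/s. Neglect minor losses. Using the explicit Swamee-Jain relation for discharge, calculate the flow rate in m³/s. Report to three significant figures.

Q ≈ 0.00443 m³/s

Swamee-Jain (Type II): Q = -0.965·√(gD⁵h_f/L)·ln[ε/(3.7D) + √(3.17ν²L/(gD³h_f))]
√(gD⁵h_f/L) = √(9.81·0.0450⁵·696/2460) = 7.157×10^-4
ε/(3.7D) = 0.00138; √(3.17ν²L/(gD³h_f)) = 2.47×10^-4
Q = -0.965·7.157×10^-4·ln(0.001629) = 0.004434 m³/s
Check: V = 2.79 m/s, Re = 5.68×10^4, f = 0.03249, h_f = 704 m ≈ 696 m ✓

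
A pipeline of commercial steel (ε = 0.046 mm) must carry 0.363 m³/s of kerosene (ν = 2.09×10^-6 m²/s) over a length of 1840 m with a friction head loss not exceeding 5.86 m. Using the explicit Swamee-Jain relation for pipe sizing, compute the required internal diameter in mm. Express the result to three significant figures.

D ≈ 556 mm

Swamee-Jain (Type III): D = 0.66·[ε^1.25·(LQ²/(gh_f))^4.75 + ν·Q^9.4·(L/(gh_f))^5.2]^0.04
LQ²/(gh_f) = 4.218; L/(gh_f) = 32.01
Term 1 = ε^1.25·(…)^4.75 = 0.00353; Term 2 = ν·Q^9.4·(…)^5.2 = 0.0102
D = 0.66·(0.00353 + 0.0102)^0.04 = 0.5560 m = 556 mm
Check: V = 1.49 m/s, Re = 3.98×10^5, f = 0.01468, h_f = 5.53 m ≈ 5.86 m ✓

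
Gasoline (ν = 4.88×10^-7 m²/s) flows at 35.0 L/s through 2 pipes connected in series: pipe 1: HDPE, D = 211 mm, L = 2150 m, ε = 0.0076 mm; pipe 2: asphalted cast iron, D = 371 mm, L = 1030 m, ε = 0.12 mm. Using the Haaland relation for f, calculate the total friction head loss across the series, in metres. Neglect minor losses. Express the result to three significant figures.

H ≈ 7.44 m

Pipe 1: V = 1.001 m/s, Re = 4.33×10^5, ε/D = 3.60×10^-5, f = 0.01380, h_1 = f(L/D)V²/2g = 7.182 m
Pipe 2: V = 0.3238 m/s, Re = 2.46×10^5, ε/D = 3.23×10^-4, f = 0.01727, h_2 = f(L/D)V²/2g = 0.2562 m
Series → Q common, losses add: H = Σh = 7.439 m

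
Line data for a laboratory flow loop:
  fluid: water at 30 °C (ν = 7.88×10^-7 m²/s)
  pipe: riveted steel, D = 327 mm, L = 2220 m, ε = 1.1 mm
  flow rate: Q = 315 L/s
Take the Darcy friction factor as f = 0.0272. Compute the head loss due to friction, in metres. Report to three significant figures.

h_f ≈ 132 m

V = 4Q/(πD²) = 4·0.315/(π·0.327²) = 3.751 m/s
h_f = f(L/D)V²/(2g) = 0.02720·(2220/0.327)·3.751²/(2·9.81) = 132.4 m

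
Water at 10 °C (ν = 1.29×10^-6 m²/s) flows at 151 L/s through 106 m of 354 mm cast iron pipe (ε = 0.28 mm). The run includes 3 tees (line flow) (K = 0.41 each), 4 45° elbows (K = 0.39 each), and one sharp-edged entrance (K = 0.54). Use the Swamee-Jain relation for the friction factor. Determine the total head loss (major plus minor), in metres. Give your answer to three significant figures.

V = 4Q/(πD²) = 1.534 m/s; V²/2g = 0.1200 m
Re = 4.21×10^5, ε/D = 7.91×10^-4 → f = 0.01952 (Swamee-Jain)
Major: h_f = f(L/D)·V²/2g = 0.01952·299.4·0.1200 = 0.7010 m
Minor: ΣK = 3.33; h_m = ΣK·V²/2g = 0.3995 m
Total H_L = 0.7010 + 0.3995 = 1.101 m

H_L ≈ 1.10 m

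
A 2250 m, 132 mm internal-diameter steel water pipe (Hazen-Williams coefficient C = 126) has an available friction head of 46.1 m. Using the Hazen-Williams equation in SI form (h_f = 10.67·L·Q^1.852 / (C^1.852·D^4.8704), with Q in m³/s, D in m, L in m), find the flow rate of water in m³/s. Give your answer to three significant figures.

Rearranging: Q = [h_f·C^1.852·D^4.8704 / (10.67·L)]^(1/1.852)
Q = [46.1·126^1.852·0.132^4.8704 / (10.67·2250)]^0.540 = 0.02093 m³/s

Q ≈ 0.0209 m³/s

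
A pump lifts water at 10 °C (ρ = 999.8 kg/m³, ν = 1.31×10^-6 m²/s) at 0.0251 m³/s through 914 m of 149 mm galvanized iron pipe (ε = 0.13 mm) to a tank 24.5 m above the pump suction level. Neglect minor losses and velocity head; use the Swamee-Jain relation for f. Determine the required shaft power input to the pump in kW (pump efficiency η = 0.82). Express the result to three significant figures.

P_shaft ≈ 11.4 kW

V = 4Q/(πD²) = 1.439 m/s; Re = 1.64×10^5; ε/D = 8.72×10^-4; f = 0.02097
h_f = f(L/D)V²/2g = 13.58 m
Total head H = z + h_f = 24.5 + 13.58 = 38.08 m
P_hyd = ρgQH = 999.8·9.81·0.0251·38.08 = 9.375 kW
P_shaft = P_hyd/η = 9.375/0.82 = 11.43 kW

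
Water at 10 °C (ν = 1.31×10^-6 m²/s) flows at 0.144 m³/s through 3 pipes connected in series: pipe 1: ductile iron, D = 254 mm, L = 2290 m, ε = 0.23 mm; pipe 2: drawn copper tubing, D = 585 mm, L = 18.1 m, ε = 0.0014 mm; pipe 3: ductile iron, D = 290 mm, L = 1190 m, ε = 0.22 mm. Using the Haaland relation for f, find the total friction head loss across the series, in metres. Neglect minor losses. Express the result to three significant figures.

Pipe 1: V = 2.842 m/s, Re = 5.51×10^5, ε/D = 9.06×10^-4, f = 0.01972, h_1 = f(L/D)V²/2g = 73.18 m
Pipe 2: V = 0.5357 m/s, Re = 2.39×10^5, ε/D = 2.39×10^-6, f = 0.01499, h_2 = f(L/D)V²/2g = 0.006784 m
Pipe 3: V = 2.180 m/s, Re = 4.83×10^5, ε/D = 7.59×10^-4, f = 0.01907, h_3 = f(L/D)V²/2g = 18.96 m
Series → Q common, losses add: H = Σh = 92.14 m

H ≈ 92.1 m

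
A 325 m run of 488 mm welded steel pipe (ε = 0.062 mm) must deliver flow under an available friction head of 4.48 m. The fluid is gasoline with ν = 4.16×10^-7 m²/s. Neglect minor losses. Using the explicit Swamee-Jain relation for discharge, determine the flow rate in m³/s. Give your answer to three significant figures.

Q ≈ 0.597 m³/s

Swamee-Jain (Type II): Q = -0.965·√(gD⁵h_f/L)·ln[ε/(3.7D) + √(3.17ν²L/(gD³h_f))]
√(gD⁵h_f/L) = √(9.81·0.488⁵·4.48/325) = 0.06118
ε/(3.7D) = 3.43×10^-5; √(3.17ν²L/(gD³h_f)) = 5.91×10^-6
Q = -0.965·0.06118·ln(4.025×10^-5) = 0.5975 m³/s
Check: V = 3.19 m/s, Re = 3.75×10^6, f = 0.01301, h_f = 4.51 m ≈ 4.48 m ✓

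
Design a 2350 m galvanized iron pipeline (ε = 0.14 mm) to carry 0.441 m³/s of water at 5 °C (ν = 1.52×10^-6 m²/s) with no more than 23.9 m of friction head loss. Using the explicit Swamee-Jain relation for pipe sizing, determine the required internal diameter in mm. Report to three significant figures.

Swamee-Jain (Type III): D = 0.66·[ε^1.25·(LQ²/(gh_f))^4.75 + ν·Q^9.4·(L/(gh_f))^5.2]^0.04
LQ²/(gh_f) = 1.949; L/(gh_f) = 10.02
Term 1 = ε^1.25·(…)^4.75 = 3.63×10^-4; Term 2 = ν·Q^9.4·(…)^5.2 = 1.11×10^-4
D = 0.66·(3.63×10^-4 + 1.11×10^-4)^0.04 = 0.4859 m = 486 mm
Check: V = 2.38 m/s, Re = 7.60×10^5, f = 0.01586, h_f = 22.1 m ≈ 23.9 m ✓

D ≈ 486 mm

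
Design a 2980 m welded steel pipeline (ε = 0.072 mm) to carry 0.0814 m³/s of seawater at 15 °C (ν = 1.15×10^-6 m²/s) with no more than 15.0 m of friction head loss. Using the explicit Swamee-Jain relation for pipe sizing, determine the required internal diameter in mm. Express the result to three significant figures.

D ≈ 287 mm

Swamee-Jain (Type III): D = 0.66·[ε^1.25·(LQ²/(gh_f))^4.75 + ν·Q^9.4·(L/(gh_f))^5.2]^0.04
LQ²/(gh_f) = 0.1342; L/(gh_f) = 20.25
Term 1 = ε^1.25·(…)^4.75 = 4.77×10^-10; Term 2 = ν·Q^9.4·(…)^5.2 = 4.11×10^-10
D = 0.66·(4.77×10^-10 + 4.11×10^-10)^0.04 = 0.2867 m = 287 mm
Check: V = 1.26 m/s, Re = 3.14×10^5, f = 0.01663, h_f = 14.0 m ≈ 15.0 m ✓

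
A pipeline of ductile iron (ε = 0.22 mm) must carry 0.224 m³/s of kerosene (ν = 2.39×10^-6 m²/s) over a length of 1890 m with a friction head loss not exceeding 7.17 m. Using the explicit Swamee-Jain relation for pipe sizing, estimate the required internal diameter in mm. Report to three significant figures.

D ≈ 465 mm

Swamee-Jain (Type III): D = 0.66·[ε^1.25·(LQ²/(gh_f))^4.75 + ν·Q^9.4·(L/(gh_f))^5.2]^0.04
LQ²/(gh_f) = 1.348; L/(gh_f) = 26.87
Term 1 = ε^1.25·(…)^4.75 = 1.11×10^-4; Term 2 = ν·Q^9.4·(…)^5.2 = 5.05×10^-5
D = 0.66·(1.11×10^-4 + 5.05×10^-5)^0.04 = 0.4654 m = 465 mm
Check: V = 1.32 m/s, Re = 2.56×10^5, f = 0.01839, h_f = 6.60 m ≈ 7.17 m ✓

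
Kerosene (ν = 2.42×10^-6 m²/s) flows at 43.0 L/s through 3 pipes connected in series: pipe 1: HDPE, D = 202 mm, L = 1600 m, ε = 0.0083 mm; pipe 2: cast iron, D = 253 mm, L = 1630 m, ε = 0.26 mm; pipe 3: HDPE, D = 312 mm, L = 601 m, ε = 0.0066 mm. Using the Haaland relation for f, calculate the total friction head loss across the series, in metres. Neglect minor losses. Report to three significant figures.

H ≈ 18.7 m

Pipe 1: V = 1.342 m/s, Re = 1.12×10^5, ε/D = 4.11×10^-5, f = 0.01759, h_1 = f(L/D)V²/2g = 12.79 m
Pipe 2: V = 0.8553 m/s, Re = 8.94×10^4, ε/D = 0.00103, f = 0.02229, h_2 = f(L/D)V²/2g = 5.355 m
Pipe 3: V = 0.5624 m/s, Re = 7.25×10^4, ε/D = 2.12×10^-5, f = 0.01915, h_3 = f(L/D)V²/2g = 0.5947 m
Series → Q common, losses add: H = Σh = 18.74 m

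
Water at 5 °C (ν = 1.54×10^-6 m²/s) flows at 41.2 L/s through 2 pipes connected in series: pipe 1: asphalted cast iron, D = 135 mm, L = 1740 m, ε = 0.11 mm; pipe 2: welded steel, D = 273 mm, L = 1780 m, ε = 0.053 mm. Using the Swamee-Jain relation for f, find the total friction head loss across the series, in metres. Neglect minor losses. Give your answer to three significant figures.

Pipe 1: V = 2.878 m/s, Re = 2.52×10^5, ε/D = 8.15×10^-4, f = 0.02013, h_1 = f(L/D)V²/2g = 109.6 m
Pipe 2: V = 0.7039 m/s, Re = 1.25×10^5, ε/D = 1.94×10^-4, f = 0.01830, h_2 = f(L/D)V²/2g = 3.012 m
Series → Q common, losses add: H = Σh = 112.6 m

H ≈ 113 m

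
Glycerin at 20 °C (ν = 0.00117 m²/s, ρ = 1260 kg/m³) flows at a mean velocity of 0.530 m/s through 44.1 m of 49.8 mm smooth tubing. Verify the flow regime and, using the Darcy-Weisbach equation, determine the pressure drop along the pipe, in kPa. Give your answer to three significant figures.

Re = VD/ν = 0.530·0.04980/0.00117 = 22.6 → laminar (Re < 2300)
f = 64/Re = 2.837
h_f = f(L/D)V²/(2g) = 2.837·(44.1/0.04980)·0.530²/(2·9.81) = 35.97 m
Δp = ρg·h_f = 1260·9.81·35.97 = 444.6 kPa

Δp ≈ 445 kPa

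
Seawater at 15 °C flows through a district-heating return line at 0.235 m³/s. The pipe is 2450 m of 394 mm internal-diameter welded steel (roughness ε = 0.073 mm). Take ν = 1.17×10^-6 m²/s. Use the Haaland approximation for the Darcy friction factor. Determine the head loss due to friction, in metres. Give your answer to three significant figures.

h_f ≈ 17.5 m

V = 4Q/(πD²) = 4·0.235/(π·0.394²) = 1.927 m/s
Re = VD/ν = 1.927·0.394/1.17×10^-6 = 6.49×10^5 → turbulent
ε/D = 0.073/394 = 1.85×10^-4
Haaland: f = 0.01484
h_f = f(L/D)V²/(2g) = 0.01484·(2450/0.394)·1.927²/(2·9.81) = 17.47 m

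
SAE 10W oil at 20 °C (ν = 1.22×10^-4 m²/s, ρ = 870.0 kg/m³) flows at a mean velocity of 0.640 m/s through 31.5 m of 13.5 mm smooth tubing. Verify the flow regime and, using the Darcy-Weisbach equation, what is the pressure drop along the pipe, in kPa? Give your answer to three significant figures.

Δp ≈ 376 kPa

Re = VD/ν = 0.640·0.01350/1.22×10^-4 = 70.8 → laminar (Re < 2300)
f = 64/Re = 0.9037
h_f = f(L/D)V²/(2g) = 0.9037·(31.5/0.01350)·0.640²/(2·9.81) = 44.02 m
Δp = ρg·h_f = 870.0·9.81·44.02 = 375.7 kPa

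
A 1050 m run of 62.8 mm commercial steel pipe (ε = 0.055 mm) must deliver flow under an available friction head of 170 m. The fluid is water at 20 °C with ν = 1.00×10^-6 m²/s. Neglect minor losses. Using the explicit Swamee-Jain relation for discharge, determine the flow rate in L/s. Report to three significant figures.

Q ≈ 9.65 L/s

Swamee-Jain (Type II): Q = -0.965·√(gD⁵h_f/L)·ln[ε/(3.7D) + √(3.17ν²L/(gD³h_f))]
√(gD⁵h_f/L) = √(9.81·0.0628⁵·170/1050) = 0.001246
ε/(3.7D) = 2.37×10^-4; √(3.17ν²L/(gD³h_f)) = 8.98×10^-5
Q = -0.965·0.001246·ln(3.265×10^-4) = 0.009648 m³/s
Check: V = 3.11 m/s, Re = 1.96×10^5, f = 0.02072, h_f = 171 m ≈ 170 m ✓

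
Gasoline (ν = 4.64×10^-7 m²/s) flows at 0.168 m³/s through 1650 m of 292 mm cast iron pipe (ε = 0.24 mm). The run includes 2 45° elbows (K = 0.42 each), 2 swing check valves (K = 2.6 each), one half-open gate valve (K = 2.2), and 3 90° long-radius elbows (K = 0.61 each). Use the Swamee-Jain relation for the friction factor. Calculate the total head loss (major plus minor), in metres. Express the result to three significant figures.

V = 4Q/(πD²) = 2.509 m/s; V²/2g = 0.3208 m
Re = 1.58×10^6, ε/D = 8.22×10^-4 → f = 0.01903 (Swamee-Jain)
Major: h_f = f(L/D)·V²/2g = 0.01903·5651·0.3208 = 34.49 m
Minor: ΣK = 10.1; h_m = ΣK·V²/2g = 3.230 m
Total H_L = 34.49 + 3.230 = 37.72 m

H_L ≈ 37.7 m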